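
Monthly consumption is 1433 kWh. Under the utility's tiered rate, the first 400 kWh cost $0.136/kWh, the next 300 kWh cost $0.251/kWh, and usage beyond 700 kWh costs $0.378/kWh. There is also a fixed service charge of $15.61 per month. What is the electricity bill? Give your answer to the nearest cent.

$422.38

First 400 kWh × $0.136 = $54.40
Next 300 kWh × $0.251 = $75.30
Remaining 733 kWh × $0.378 = $277.07
Energy charge = $406.77; + service $15.61 = $422.38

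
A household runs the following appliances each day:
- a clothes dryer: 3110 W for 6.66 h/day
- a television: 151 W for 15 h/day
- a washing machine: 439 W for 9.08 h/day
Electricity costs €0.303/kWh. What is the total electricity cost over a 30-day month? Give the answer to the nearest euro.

€245

clothes dryer: 3110 W × 6.66 h × 30 d = 621,378 Wh = 621.4 kWh
television: 151 W × 15 h × 30 d = 67,950 Wh = 67.95 kWh
washing machine: 439 W × 9.08 h × 30 d = 119,584 Wh = 119.6 kWh
Total energy = 621.4 + 67.95 + 119.6 = 808.9 kWh
Cost = 808.9 kWh × €0.303 = €245.10 ≈ €245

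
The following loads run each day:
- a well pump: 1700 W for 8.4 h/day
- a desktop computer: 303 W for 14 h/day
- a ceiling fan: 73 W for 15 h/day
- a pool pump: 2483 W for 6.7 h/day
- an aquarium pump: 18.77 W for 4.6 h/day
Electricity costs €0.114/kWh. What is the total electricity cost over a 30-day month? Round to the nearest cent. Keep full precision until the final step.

well pump: 1700 W × 8.4 h × 30 d = 428,400 Wh = 428.4 kWh
desktop computer: 303 W × 14 h × 30 d = 127,260 Wh = 127.3 kWh
ceiling fan: 73 W × 15 h × 30 d = 32,850 Wh = 32.85 kWh
pool pump: 2483 W × 6.7 h × 30 d = 499,083 Wh = 499.1 kWh
aquarium pump: 18.77 W × 4.6 h × 30 d = 2,590 Wh = 2.59 kWh
Total energy = 428.4 + 127.3 + 32.85 + 499.1 + 2.59 = 1,090 kWh
Cost = 1,090 kWh × €0.114 = €124.28

€124.28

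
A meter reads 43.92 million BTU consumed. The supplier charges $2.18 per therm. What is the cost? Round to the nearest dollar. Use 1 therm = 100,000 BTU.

43.92 million BTU × (10 therm/million BTU) = 439.2 therm
Cost = 439.2 therm × $2.18/therm = $957.46 ≈ $957

$957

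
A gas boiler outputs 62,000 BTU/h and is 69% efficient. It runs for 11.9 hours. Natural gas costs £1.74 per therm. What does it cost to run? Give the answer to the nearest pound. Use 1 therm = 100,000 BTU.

£19

Heat delivered = 62,000 BTU/h × 11.9 h = 737,800 BTU
Gas input = 737,800 / 0.690 = 1,069,275 BTU
= 1,069,275 / 100,000 = 10.69 therm
Cost = 10.69 × £1.74/therm = £18.61 ≈ £19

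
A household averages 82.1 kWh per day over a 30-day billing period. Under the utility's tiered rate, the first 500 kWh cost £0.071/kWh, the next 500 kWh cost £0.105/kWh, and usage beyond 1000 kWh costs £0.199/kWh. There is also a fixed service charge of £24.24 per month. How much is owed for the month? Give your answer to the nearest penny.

Usage = 82.1 kWh/day × 30 days = 2463 kWh
First 500 kWh × £0.071 = £35.50
Next 500 kWh × £0.105 = £52.50
Remaining 1463 kWh × £0.199 = £291.14
Energy charge = £379.14; + service £24.24 = £403.38

£403.38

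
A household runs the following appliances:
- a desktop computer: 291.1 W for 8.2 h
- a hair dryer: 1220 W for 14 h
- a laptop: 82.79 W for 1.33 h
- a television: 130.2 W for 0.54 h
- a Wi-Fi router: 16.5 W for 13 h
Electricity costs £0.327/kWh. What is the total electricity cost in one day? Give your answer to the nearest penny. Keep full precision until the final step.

£6.49

desktop computer: 291.1 W × 8.2 h = 2,387 Wh = 2.387 kWh
hair dryer: 1220 W × 14 h = 17,080 Wh = 17.08 kWh
laptop: 82.79 W × 1.33 h = 110 Wh = 0.1101 kWh
television: 130.2 W × 0.54 h = 70 Wh = 0.07031 kWh
Wi-Fi router: 16.5 W × 13 h = 214 Wh = 0.2145 kWh
Total energy = 2.387 + 17.08 + 0.1101 + 0.07031 + 0.2145 = 19.86 kWh
Cost = 19.86 kWh × £0.327 = £6.49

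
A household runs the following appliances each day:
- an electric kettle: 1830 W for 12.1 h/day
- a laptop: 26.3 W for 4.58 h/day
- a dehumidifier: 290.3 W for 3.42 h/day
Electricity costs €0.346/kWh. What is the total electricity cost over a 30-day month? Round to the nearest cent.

electric kettle: 1830 W × 12.1 h × 30 d = 664,290 Wh = 664.3 kWh
laptop: 26.3 W × 4.58 h × 30 d = 3,614 Wh = 3.614 kWh
dehumidifier: 290.3 W × 3.42 h × 30 d = 29,785 Wh = 29.78 kWh
Total energy = 664.3 + 3.614 + 29.78 = 697.7 kWh
Cost = 697.7 kWh × €0.346 = €241.40

€241.40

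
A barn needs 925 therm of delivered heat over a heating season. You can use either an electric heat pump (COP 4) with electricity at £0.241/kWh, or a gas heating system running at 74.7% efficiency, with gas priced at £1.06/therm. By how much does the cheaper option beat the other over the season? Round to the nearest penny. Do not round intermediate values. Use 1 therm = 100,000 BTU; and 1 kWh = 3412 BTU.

Heat load = 925 therm × 100,000 = 92,500,000 BTU
Gas: input = 92,500,000 / 0.747 = 123,828,648 BTU = 1,238 therm → 1,238 × £1.06 = £1,312.58
Heat pump: 92,500,000 BTU / 3412 = 27,110 kWh heat; / 4 = 6,778 kWh in → × £0.241 = £1,633.39
Difference = |£1,312.58 − £1,633.39| = £320.81

£320.81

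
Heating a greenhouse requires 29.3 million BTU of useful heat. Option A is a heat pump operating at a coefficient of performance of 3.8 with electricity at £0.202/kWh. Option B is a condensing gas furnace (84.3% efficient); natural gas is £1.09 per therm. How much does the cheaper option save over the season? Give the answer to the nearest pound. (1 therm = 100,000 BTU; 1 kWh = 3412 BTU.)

Heat load = 29.3 × 10⁶ BTU = 29,300,000 BTU
Gas: input = 29,300,000 / 0.843 = 34,756,821 BTU = 347.6 therm → 347.6 × £1.09 = £378.85
Heat pump: 29,300,000 BTU / 3412 = 8,587 kWh heat; / 3.8 = 2,260 kWh in → × £0.202 = £456.48
Difference = |£378.85 − £456.48| = £77.64 ≈ £78

£78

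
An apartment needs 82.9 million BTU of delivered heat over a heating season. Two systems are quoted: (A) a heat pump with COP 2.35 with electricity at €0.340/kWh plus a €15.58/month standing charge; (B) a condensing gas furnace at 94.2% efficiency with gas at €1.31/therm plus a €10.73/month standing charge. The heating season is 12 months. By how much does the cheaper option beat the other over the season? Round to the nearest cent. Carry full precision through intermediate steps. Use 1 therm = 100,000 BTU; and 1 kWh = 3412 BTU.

Heat load = 82.9 × 10⁶ BTU = 82,900,000 BTU
Gas: input = 82,900,000 / 0.942 = 88,004,246 BTU = 880 therm → 880 × €1.31 = €1,152.86; + 12 × €10.73 standing = €1,281.62
Heat pump: 82,900,000 BTU / 3412 = 24,300 kWh heat; / 2.35 = 10,340 kWh in → × €0.340 = €3,515.25; + 12 × €15.58 standing = €3,702.21
Difference = |€1,281.62 − €3,702.21| = €2,420.60

€2420.60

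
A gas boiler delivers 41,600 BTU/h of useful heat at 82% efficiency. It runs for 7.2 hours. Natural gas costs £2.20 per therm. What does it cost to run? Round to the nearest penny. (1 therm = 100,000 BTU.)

£8.04

Heat delivered = 41,600 BTU/h × 7.2 h = 299,520 BTU
Gas input = 299,520 / 0.82 = 365,268 BTU
= 365,268 / 100,000 = 3.653 therm
Cost = 3.653 × £2.20/therm = £8.04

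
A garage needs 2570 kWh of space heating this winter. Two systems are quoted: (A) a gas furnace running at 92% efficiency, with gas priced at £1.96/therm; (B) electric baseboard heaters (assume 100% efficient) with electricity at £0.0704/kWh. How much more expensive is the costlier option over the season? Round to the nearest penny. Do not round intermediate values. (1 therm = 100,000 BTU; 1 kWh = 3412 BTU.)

Heat load = 2570 kWh × 3412 = 8,768,840 BTU
Gas: input = 8,768,840 / 0.92 = 9,531,348 BTU = 95.31 therm → 95.31 × £1.96 = £186.81
Electric: 8,768,840 BTU / 3412 = 2,570 kWh → × £0.0704 = £180.93
Difference = |£186.81 − £180.93| = £5.89

£5.89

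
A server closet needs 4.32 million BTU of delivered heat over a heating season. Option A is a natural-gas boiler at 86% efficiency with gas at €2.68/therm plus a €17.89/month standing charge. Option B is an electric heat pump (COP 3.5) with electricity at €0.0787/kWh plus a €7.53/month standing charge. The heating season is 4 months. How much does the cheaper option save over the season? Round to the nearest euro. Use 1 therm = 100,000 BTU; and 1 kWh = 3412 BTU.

Heat load = 4.32 × 10⁶ BTU = 4,320,000 BTU
Gas: input = 4,320,000 / 0.86 = 5,023,256 BTU = 50.23 therm → 50.23 × €2.68 = €134.62; + 4 × €17.89 standing = €206.18
Heat pump: 4,320,000 BTU / 3412 = 1,266 kWh heat; / 3.5 = 361.7 kWh in → × €0.0787 = €28.47; + 4 × €7.53 standing = €58.59
Difference = |€206.18 − €58.59| = €147.59 ≈ €148

€148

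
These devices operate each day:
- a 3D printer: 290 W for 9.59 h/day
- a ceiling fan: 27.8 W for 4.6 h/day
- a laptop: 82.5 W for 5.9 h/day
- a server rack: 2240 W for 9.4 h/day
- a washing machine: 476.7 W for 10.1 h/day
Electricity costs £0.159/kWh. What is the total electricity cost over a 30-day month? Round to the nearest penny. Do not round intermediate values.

£139.60

3D printer: 290 W × 9.59 h × 30 d = 83,433 Wh = 83.43 kWh
ceiling fan: 27.8 W × 4.6 h × 30 d = 3,836 Wh = 3.836 kWh
laptop: 82.5 W × 5.9 h × 30 d = 14,603 Wh = 14.6 kWh
server rack: 2240 W × 9.4 h × 30 d = 631,680 Wh = 631.7 kWh
washing machine: 476.7 W × 10.1 h × 30 d = 144,440 Wh = 144.4 kWh
Total energy = 83.43 + 3.836 + 14.6 + 631.7 + 144.4 = 878 kWh
Cost = 878 kWh × £0.159 = £139.60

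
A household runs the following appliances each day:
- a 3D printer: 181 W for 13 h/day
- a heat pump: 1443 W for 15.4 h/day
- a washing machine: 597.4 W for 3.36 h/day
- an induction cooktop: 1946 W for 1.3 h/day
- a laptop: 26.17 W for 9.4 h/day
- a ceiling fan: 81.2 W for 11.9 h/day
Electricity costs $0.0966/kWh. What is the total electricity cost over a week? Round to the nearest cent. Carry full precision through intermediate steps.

3D printer: 181 W × 13 h × 7 d = 16,471 Wh = 16.47 kWh
heat pump: 1443 W × 15.4 h × 7 d = 155,555 Wh = 155.6 kWh
washing machine: 597.4 W × 3.36 h × 7 d = 14,051 Wh = 14.05 kWh
induction cooktop: 1946 W × 1.3 h × 7 d = 17,709 Wh = 17.71 kWh
laptop: 26.17 W × 9.4 h × 7 d = 1,722 Wh = 1.722 kWh
ceiling fan: 81.2 W × 11.9 h × 7 d = 6,764 Wh = 6.764 kWh
Total energy = 16.47 + 155.6 + 14.05 + 17.71 + 1.722 + 6.764 = 212.3 kWh
Cost = 212.3 kWh × $0.0966 = $20.51

$20.51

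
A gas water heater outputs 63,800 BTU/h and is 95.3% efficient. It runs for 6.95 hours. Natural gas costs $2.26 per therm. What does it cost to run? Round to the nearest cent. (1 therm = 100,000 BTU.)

$10.52

Heat delivered = 63,800 BTU/h × 6.95 h = 443,410 BTU
Gas input = 443,410 / 0.953 = 465,278 BTU
= 465,278 / 100,000 = 4.653 therm
Cost = 4.653 × $2.26/therm = $10.52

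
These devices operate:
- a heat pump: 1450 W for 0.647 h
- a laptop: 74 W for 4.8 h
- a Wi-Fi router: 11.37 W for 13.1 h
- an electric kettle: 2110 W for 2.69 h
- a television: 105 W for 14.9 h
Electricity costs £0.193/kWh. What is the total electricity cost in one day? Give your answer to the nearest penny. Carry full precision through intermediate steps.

£1.68

heat pump: 1450 W × 0.647 h = 938 Wh = 0.9381 kWh
laptop: 74 W × 4.8 h = 355 Wh = 0.3552 kWh
Wi-Fi router: 11.37 W × 13.1 h = 149 Wh = 0.1489 kWh
electric kettle: 2110 W × 2.69 h = 5,676 Wh = 5.676 kWh
television: 105 W × 14.9 h = 1,564 Wh = 1.565 kWh
Total energy = 0.9381 + 0.3552 + 0.1489 + 5.676 + 1.565 = 8.683 kWh
Cost = 8.683 kWh × £0.193 = £1.68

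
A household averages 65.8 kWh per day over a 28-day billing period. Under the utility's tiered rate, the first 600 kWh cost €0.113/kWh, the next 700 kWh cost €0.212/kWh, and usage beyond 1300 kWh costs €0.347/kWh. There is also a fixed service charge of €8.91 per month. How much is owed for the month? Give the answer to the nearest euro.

€413

Usage = 65.8 kWh/day × 28 days = 1842.4 kWh
First 600 kWh × €0.113 = €67.80
Next 700 kWh × €0.212 = €148.40
Remaining 542.4 kWh × €0.347 = €188.21
Energy charge = €404.41; + service €8.91 = €413.32 ≈ €413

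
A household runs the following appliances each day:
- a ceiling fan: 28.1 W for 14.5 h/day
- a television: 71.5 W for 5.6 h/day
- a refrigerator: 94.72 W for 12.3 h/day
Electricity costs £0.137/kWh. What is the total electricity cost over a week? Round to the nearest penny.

£1.89

ceiling fan: 28.1 W × 14.5 h × 7 d = 2,852 Wh = 2.852 kWh
television: 71.5 W × 5.6 h × 7 d = 2,803 Wh = 2.803 kWh
refrigerator: 94.72 W × 12.3 h × 7 d = 8,155 Wh = 8.155 kWh
Total energy = 2.852 + 2.803 + 8.155 = 13.81 kWh
Cost = 13.81 kWh × £0.137 = £1.89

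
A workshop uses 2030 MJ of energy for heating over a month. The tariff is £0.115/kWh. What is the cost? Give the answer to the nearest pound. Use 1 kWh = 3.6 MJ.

2030 MJ × (0.27778 kWh/MJ) = 563.9 kWh
Cost = 563.9 kWh × £0.115/kWh = £64.85 ≈ £65

£65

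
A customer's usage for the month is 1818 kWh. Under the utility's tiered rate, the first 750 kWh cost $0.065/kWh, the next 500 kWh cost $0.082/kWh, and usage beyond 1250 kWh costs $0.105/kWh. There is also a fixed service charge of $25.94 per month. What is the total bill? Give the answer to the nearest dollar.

$175

First 750 kWh × $0.065 = $48.75
Next 500 kWh × $0.082 = $41.00
Remaining 568 kWh × $0.105 = $59.64
Energy charge = $149.39; + service $25.94 = $175.33 ≈ $175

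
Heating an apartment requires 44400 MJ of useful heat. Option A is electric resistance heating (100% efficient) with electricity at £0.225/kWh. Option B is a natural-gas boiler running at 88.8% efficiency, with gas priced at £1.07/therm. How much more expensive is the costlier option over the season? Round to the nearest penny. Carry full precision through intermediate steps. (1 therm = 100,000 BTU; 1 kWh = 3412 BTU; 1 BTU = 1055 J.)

£2268.15

Heat load = 44400 MJ = 44,400,000,000 J / 1055 = 42,085,308 BTU
Gas: input = 42,085,308 / 0.888 = 47,393,365 BTU = 473.9 therm → 473.9 × £1.07 = £507.11
Electric: 42,085,308 BTU / 3412 = 12,330 kWh → × £0.225 = £2,775.26
Difference = |£507.11 − £2,775.26| = £2,268.15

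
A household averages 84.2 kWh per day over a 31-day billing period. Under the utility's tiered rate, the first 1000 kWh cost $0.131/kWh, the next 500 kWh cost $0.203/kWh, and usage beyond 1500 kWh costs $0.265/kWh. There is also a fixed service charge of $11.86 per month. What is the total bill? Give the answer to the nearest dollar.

Usage = 84.2 kWh/day × 31 days = 2610.2 kWh
First 1000 kWh × $0.131 = $131.00
Next 500 kWh × $0.203 = $101.50
Remaining 1110.2 kWh × $0.265 = $294.20
Energy charge = $526.70; + service $11.86 = $538.56 ≈ $539

$539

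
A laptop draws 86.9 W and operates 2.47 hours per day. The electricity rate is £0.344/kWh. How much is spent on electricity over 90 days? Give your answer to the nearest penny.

Energy = 86.9 W × 2.47 h/day × 90 days = 19,318 Wh = 19.32 kWh
Cost = 19.32 kWh × £0.344/kWh = £6.65

£6.65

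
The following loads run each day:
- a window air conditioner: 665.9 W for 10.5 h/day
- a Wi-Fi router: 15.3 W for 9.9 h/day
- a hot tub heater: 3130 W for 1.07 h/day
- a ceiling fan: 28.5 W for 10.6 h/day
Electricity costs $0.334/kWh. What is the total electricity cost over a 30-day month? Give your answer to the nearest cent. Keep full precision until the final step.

window air conditioner: 665.9 W × 10.5 h × 30 d = 209,758 Wh = 209.8 kWh
Wi-Fi router: 15.3 W × 9.9 h × 30 d = 4,544 Wh = 4.544 kWh
hot tub heater: 3130 W × 1.07 h × 30 d = 100,473 Wh = 100.5 kWh
ceiling fan: 28.5 W × 10.6 h × 30 d = 9,063 Wh = 9.063 kWh
Total energy = 209.8 + 4.544 + 100.5 + 9.063 = 323.8 kWh
Cost = 323.8 kWh × $0.334 = $108.16

$108.16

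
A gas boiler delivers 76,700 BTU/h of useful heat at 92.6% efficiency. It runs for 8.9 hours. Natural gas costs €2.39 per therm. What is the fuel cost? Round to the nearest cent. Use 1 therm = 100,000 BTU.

€17.62

Heat delivered = 76,700 BTU/h × 8.9 h = 682,630 BTU
Gas input = 682,630 / 0.926 = 737,181 BTU
= 737,181 / 100,000 = 7.372 therm
Cost = 7.372 × €2.39/therm = €17.62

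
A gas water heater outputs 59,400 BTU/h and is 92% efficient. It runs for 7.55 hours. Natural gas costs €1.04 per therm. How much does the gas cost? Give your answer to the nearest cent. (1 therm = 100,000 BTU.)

Heat delivered = 59,400 BTU/h × 7.55 h = 448,470 BTU
Gas input = 448,470 / 0.92 = 487,467 BTU
= 487,467 / 100,000 = 4.875 therm
Cost = 4.875 × €1.04/therm = €5.07

€5.07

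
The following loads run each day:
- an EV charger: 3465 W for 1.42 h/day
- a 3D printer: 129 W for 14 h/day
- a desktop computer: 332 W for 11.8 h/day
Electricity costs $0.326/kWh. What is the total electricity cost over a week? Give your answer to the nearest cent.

$24.29

EV charger: 3465 W × 1.42 h × 7 d = 34,442 Wh = 34.44 kWh
3D printer: 129 W × 14 h × 7 d = 12,642 Wh = 12.64 kWh
desktop computer: 332 W × 11.8 h × 7 d = 27,423 Wh = 27.42 kWh
Total energy = 34.44 + 12.64 + 27.42 = 74.51 kWh
Cost = 74.51 kWh × $0.326 = $24.29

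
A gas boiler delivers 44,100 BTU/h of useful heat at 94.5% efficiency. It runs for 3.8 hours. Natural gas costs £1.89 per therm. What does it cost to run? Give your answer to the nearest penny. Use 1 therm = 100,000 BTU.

£3.35

Heat delivered = 44,100 BTU/h × 3.8 h = 167,580 BTU
Gas input = 167,580 / 0.945 = 177,333 BTU
= 177,333 / 100,000 = 1.773 therm
Cost = 1.773 × £1.89/therm = £3.35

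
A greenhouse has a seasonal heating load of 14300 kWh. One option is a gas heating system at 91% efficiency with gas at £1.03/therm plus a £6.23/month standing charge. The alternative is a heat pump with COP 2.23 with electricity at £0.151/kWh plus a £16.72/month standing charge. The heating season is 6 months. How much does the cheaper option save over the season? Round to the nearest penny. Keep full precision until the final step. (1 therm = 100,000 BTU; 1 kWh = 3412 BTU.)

Heat load = 14300 kWh × 3412 = 48,791,600 BTU
Gas: input = 48,791,600 / 0.91 = 53,617,143 BTU = 536.2 therm → 536.2 × £1.03 = £552.26; + 6 × £6.23 standing = £589.64
Heat pump: 48,791,600 BTU / 3412 = 14,300 kWh heat; / 2.23 = 6,413 kWh in → × £0.151 = £968.30; + 6 × £16.72 standing = £1,068.62
Difference = |£589.64 − £1,068.62| = £478.98

£478.98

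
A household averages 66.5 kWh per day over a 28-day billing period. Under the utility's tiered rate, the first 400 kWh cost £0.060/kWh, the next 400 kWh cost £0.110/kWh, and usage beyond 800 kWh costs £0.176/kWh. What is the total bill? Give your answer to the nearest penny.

Usage = 66.5 kWh/day × 28 days = 1862 kWh
First 400 kWh × £0.060 = £24.00
Next 400 kWh × £0.110 = £44.00
Remaining 1062 kWh × £0.176 = £186.91
Total = £254.91

£254.91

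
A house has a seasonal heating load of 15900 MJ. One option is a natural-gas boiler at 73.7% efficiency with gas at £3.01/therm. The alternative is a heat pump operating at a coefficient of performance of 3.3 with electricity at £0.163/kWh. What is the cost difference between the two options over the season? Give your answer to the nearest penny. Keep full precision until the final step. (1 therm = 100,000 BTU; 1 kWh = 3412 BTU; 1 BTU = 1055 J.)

£397.34

Heat load = 15900 MJ = 15,900,000,000 J / 1055 = 15,071,090 BTU
Gas: input = 15,071,090 / 0.737 = 20,449,240 BTU = 204.5 therm → 204.5 × £3.01 = £615.52
Heat pump: 15,071,090 BTU / 3412 = 4,417 kWh heat; / 3.3 = 1,339 kWh in → × £0.163 = £218.18
Difference = |£615.52 − £218.18| = £397.34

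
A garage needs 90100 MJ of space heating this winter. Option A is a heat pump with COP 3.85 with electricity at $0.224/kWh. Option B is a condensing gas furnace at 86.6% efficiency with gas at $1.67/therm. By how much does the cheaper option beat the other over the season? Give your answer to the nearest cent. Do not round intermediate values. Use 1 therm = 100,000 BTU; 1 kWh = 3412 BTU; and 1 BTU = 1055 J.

Heat load = 90100 MJ = 90,100,000,000 J / 1055 = 85,402,844 BTU
Gas: input = 85,402,844 / 0.866 = 98,617,602 BTU = 986.2 therm → 986.2 × $1.67 = $1,646.91
Heat pump: 85,402,844 BTU / 3412 = 25,030 kWh heat; / 3.85 = 6,501 kWh in → × $0.224 = $1,456.30
Difference = |$1,646.91 − $1,456.30| = $190.61

$190.61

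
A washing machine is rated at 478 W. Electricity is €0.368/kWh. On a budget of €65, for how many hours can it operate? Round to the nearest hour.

Energy budget = €65 / €0.368 per kWh = 176.6 kWh = 176,630 Wh
Runtime = 176,630 Wh / 478 W = 369.5 h

370 h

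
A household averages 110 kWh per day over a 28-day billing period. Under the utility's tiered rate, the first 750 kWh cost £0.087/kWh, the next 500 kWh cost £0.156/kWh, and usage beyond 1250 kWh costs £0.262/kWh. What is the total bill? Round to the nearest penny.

Usage = 110 kWh/day × 28 days = 3080 kWh
First 750 kWh × £0.087 = £65.25
Next 500 kWh × £0.156 = £78.00
Remaining 1830 kWh × £0.262 = £479.46
Total = £622.71

£622.71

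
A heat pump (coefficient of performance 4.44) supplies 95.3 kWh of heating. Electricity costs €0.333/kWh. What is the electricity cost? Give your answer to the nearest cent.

€7.15

Electrical input = 95.3 kWh / 4.44 = 21.46 kWh
Cost = 21.46 × €0.333/kWh = €7.15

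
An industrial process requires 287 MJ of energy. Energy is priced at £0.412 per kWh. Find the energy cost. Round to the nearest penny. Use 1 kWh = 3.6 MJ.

£32.85

287 MJ × (0.27778 kWh/MJ) = 79.72 kWh
Cost = 79.72 kWh × £0.412/kWh = £32.85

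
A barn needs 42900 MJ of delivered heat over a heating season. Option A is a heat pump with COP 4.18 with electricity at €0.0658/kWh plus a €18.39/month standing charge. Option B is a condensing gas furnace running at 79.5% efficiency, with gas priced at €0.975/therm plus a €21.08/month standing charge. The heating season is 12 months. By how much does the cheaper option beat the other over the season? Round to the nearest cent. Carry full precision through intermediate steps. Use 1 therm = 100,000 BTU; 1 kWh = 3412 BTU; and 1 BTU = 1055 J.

€343.38

Heat load = 42900 MJ = 42,900,000,000 J / 1055 = 40,663,507 BTU
Gas: input = 40,663,507 / 0.795 = 51,149,066 BTU = 511.5 therm → 511.5 × €0.975 = €498.70; + 12 × €21.08 standing = €751.66
Heat pump: 40,663,507 BTU / 3412 = 11,920 kWh heat; / 4.18 = 2,851 kWh in → × €0.0658 = €187.61; + 12 × €18.39 standing = €408.29
Difference = |€751.66 − €408.29| = €343.38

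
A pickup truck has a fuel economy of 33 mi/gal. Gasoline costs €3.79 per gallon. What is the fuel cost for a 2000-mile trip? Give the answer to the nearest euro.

Fuel = 2000 mi / 33 mpg = 60.61 gal
Cost = 60.61 gal × €3.79/gal = €229.70 ≈ €230

€230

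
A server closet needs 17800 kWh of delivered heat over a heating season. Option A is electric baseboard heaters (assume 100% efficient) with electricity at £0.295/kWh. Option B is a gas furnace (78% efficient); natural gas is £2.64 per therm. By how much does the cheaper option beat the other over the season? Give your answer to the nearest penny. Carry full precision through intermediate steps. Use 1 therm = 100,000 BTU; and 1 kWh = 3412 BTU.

£3195.40

Heat load = 17800 kWh × 3412 = 60,733,600 BTU
Gas: input = 60,733,600 / 0.78 = 77,863,590 BTU = 778.6 therm → 778.6 × £2.64 = £2,055.60
Electric: 60,733,600 BTU / 3412 = 17,800 kWh → × £0.295 = £5,251.00
Difference = |£2,055.60 − £5,251.00| = £3,195.40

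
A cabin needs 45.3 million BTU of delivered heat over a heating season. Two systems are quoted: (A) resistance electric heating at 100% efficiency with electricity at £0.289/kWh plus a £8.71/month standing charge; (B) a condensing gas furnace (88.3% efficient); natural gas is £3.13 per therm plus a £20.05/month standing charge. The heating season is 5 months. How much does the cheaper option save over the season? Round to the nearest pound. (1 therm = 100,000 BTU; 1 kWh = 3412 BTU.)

Heat load = 45.3 × 10⁶ BTU = 45,300,000 BTU
Gas: input = 45,300,000 / 0.883 = 51,302,378 BTU = 513 therm → 513 × £3.13 = £1,605.76; + 5 × £20.05 standing = £1,706.01
Electric: 45,300,000 BTU / 3412 = 13,280 kWh → × £0.289 = £3,836.96; + 5 × £8.71 standing = £3,880.51
Difference = |£1,706.01 − £3,880.51| = £2,174.49 ≈ £2174

£2174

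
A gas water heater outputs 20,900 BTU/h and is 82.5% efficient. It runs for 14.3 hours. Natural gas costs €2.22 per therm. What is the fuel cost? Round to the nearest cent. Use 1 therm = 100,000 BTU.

Heat delivered = 20,900 BTU/h × 14.3 h = 298,870 BTU
Gas input = 298,870 / 0.825 = 362,267 BTU
= 362,267 / 100,000 = 3.623 therm
Cost = 3.623 × €2.22/therm = €8.04

€8.04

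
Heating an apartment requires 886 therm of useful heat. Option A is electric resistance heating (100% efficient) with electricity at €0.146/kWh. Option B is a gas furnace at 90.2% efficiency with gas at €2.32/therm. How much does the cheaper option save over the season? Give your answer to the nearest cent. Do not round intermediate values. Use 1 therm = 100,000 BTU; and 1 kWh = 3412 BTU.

Heat load = 886 therm × 100,000 = 88,600,000 BTU
Gas: input = 88,600,000 / 0.902 = 98,226,164 BTU = 982.3 therm → 982.3 × €2.32 = €2,278.85
Electric: 88,600,000 BTU / 3412 = 25,970 kWh → × €0.146 = €3,791.21
Difference = |€2,278.85 − €3,791.21| = €1,512.36

€1512.36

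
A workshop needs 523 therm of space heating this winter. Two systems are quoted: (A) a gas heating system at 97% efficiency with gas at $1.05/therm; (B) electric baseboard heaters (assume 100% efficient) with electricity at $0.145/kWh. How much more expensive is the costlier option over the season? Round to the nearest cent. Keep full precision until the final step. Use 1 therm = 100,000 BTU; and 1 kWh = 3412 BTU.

Heat load = 523 therm × 100,000 = 52,300,000 BTU
Gas: input = 52,300,000 / 0.97 = 53,917,526 BTU = 539.2 therm → 539.2 × $1.05 = $566.13
Electric: 52,300,000 BTU / 3412 = 15,330 kWh → × $0.145 = $2,222.60
Difference = |$566.13 − $2,222.60| = $1,656.46

$1656.46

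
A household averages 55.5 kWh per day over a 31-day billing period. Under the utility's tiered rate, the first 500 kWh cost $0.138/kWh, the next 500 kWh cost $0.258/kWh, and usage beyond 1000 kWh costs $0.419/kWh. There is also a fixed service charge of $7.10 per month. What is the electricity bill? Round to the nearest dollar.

$507

Usage = 55.5 kWh/day × 31 days = 1720.5 kWh
First 500 kWh × $0.138 = $69.00
Next 500 kWh × $0.258 = $129.00
Remaining 720.5 kWh × $0.419 = $301.89
Energy charge = $499.89; + service $7.10 = $506.99 ≈ $507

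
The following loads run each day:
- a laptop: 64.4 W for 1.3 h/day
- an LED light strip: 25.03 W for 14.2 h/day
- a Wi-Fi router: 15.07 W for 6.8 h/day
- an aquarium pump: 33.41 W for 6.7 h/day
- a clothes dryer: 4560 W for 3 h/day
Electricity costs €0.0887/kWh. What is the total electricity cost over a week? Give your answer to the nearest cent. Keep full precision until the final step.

€8.97

laptop: 64.4 W × 1.3 h × 7 d = 586 Wh = 0.586 kWh
LED light strip: 25.03 W × 14.2 h × 7 d = 2,488 Wh = 2.488 kWh
Wi-Fi router: 15.07 W × 6.8 h × 7 d = 717 Wh = 0.7173 kWh
aquarium pump: 33.41 W × 6.7 h × 7 d = 1,567 Wh = 1.567 kWh
clothes dryer: 4560 W × 3 h × 7 d = 95,760 Wh = 95.76 kWh
Total energy = 0.586 + 2.488 + 0.7173 + 1.567 + 95.76 = 101.1 kWh
Cost = 101.1 kWh × €0.0887 = €8.97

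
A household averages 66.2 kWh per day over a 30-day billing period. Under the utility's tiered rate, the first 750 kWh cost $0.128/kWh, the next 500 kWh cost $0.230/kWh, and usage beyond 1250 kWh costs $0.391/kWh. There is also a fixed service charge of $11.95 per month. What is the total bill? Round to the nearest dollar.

$511

Usage = 66.2 kWh/day × 30 days = 1986 kWh
First 750 kWh × $0.128 = $96.00
Next 500 kWh × $0.230 = $115.00
Remaining 736 kWh × $0.391 = $287.78
Energy charge = $498.78; + service $11.95 = $510.73 ≈ $511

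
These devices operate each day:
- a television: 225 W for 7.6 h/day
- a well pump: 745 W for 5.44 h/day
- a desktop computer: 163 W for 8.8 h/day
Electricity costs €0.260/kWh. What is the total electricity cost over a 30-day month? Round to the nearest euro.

television: 225 W × 7.6 h × 30 d = 51,300 Wh = 51.3 kWh
well pump: 745 W × 5.44 h × 30 d = 121,584 Wh = 121.6 kWh
desktop computer: 163 W × 8.8 h × 30 d = 43,032 Wh = 43.03 kWh
Total energy = 51.3 + 121.6 + 43.03 = 215.9 kWh
Cost = 215.9 kWh × €0.260 = €56.14 ≈ €56

€56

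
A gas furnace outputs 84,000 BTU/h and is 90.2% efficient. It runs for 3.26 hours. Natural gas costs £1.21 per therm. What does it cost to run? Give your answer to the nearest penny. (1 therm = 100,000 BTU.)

Heat delivered = 84,000 BTU/h × 3.26 h = 273,840 BTU
Gas input = 273,840 / 0.902 = 303,592 BTU
= 303,592 / 100,000 = 3.036 therm
Cost = 3.036 × £1.21/therm = £3.67

£3.67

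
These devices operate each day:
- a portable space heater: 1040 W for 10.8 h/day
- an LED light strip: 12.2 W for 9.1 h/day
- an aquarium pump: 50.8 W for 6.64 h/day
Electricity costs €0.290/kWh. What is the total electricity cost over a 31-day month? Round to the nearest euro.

€105

portable space heater: 1040 W × 10.8 h × 31 d = 348,192 Wh = 348.2 kWh
LED light strip: 12.2 W × 9.1 h × 31 d = 3,442 Wh = 3.442 kWh
aquarium pump: 50.8 W × 6.64 h × 31 d = 10,457 Wh = 10.46 kWh
Total energy = 348.2 + 3.442 + 10.46 = 362.1 kWh
Cost = 362.1 kWh × €0.290 = €105.01 ≈ €105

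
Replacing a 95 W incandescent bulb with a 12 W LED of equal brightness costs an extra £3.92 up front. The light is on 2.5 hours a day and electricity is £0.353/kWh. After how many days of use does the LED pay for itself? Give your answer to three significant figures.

53.5 days

Power saved = 95 − 12 = 83 W
Daily energy saved = 83 W × 2.5 h = 207.5 Wh = 0.2075 kWh
Daily savings = 0.2075 × £0.353 = £0.0732
Payback = £3.92 / £0.0732 per day = 53.52 days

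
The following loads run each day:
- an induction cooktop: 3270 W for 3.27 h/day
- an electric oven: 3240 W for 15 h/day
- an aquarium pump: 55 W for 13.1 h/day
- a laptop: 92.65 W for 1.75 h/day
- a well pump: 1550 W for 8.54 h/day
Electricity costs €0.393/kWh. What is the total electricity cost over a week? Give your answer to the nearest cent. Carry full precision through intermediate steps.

€201.96

induction cooktop: 3270 W × 3.27 h × 7 d = 74,850 Wh = 74.85 kWh
electric oven: 3240 W × 15 h × 7 d = 340,200 Wh = 340.2 kWh
aquarium pump: 55 W × 13.1 h × 7 d = 5,044 Wh = 5.043 kWh
laptop: 92.65 W × 1.75 h × 7 d = 1,135 Wh = 1.135 kWh
well pump: 1550 W × 8.54 h × 7 d = 92,659 Wh = 92.66 kWh
Total energy = 74.85 + 340.2 + 5.043 + 1.135 + 92.66 = 513.9 kWh
Cost = 513.9 kWh × €0.393 = €201.96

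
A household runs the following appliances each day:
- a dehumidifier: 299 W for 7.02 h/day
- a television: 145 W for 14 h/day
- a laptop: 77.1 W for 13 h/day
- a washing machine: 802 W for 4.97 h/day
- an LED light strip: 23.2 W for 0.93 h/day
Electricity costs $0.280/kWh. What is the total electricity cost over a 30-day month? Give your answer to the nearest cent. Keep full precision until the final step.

$76.77

dehumidifier: 299 W × 7.02 h × 30 d = 62,969 Wh = 62.97 kWh
television: 145 W × 14 h × 30 d = 60,900 Wh = 60.9 kWh
laptop: 77.1 W × 13 h × 30 d = 30,069 Wh = 30.07 kWh
washing machine: 802 W × 4.97 h × 30 d = 119,578 Wh = 119.6 kWh
LED light strip: 23.2 W × 0.93 h × 30 d = 647 Wh = 0.6473 kWh
Total energy = 62.97 + 60.9 + 30.07 + 119.6 + 0.6473 = 274.2 kWh
Cost = 274.2 kWh × $0.280 = $76.77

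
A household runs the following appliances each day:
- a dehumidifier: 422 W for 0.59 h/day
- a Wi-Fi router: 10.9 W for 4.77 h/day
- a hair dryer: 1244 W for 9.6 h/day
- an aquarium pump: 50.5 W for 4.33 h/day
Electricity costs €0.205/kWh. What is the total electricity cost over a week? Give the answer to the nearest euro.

dehumidifier: 422 W × 0.59 h × 7 d = 1,743 Wh = 1.743 kWh
Wi-Fi router: 10.9 W × 4.77 h × 7 d = 364 Wh = 0.364 kWh
hair dryer: 1244 W × 9.6 h × 7 d = 83,597 Wh = 83.6 kWh
aquarium pump: 50.5 W × 4.33 h × 7 d = 1,531 Wh = 1.531 kWh
Total energy = 1.743 + 0.364 + 83.6 + 1.531 = 87.23 kWh
Cost = 87.23 kWh × €0.205 = €17.88 ≈ €18

€18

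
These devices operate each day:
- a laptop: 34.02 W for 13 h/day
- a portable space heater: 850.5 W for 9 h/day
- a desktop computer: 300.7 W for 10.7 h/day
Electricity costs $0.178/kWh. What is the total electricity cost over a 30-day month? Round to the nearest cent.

laptop: 34.02 W × 13 h × 30 d = 13,268 Wh = 13.27 kWh
portable space heater: 850.5 W × 9 h × 30 d = 229,635 Wh = 229.6 kWh
desktop computer: 300.7 W × 10.7 h × 30 d = 96,525 Wh = 96.52 kWh
Total energy = 13.27 + 229.6 + 96.52 = 339.4 kWh
Cost = 339.4 kWh × $0.178 = $60.42

$60.42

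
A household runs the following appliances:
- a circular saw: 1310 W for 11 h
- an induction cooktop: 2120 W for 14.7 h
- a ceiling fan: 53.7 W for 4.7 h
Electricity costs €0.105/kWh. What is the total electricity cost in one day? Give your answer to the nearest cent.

€4.81

circular saw: 1310 W × 11 h = 14,410 Wh = 14.41 kWh
induction cooktop: 2120 W × 14.7 h = 31,164 Wh = 31.16 kWh
ceiling fan: 53.7 W × 4.7 h = 252 Wh = 0.2524 kWh
Total energy = 14.41 + 31.16 + 0.2524 = 45.83 kWh
Cost = 45.83 kWh × €0.105 = €4.81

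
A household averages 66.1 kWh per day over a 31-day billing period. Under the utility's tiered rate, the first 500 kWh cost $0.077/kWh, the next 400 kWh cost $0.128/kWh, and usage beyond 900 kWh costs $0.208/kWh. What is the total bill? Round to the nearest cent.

Usage = 66.1 kWh/day × 31 days = 2049.1 kWh
First 500 kWh × $0.077 = $38.50
Next 400 kWh × $0.128 = $51.20
Remaining 1149.1 kWh × $0.208 = $239.01
Total = $328.71

$328.71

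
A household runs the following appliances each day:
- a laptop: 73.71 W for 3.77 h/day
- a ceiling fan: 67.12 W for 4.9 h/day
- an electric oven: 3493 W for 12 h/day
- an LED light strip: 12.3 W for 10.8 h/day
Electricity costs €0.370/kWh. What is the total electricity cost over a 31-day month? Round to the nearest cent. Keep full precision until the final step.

€489.26

laptop: 73.71 W × 3.77 h × 31 d = 8,614 Wh = 8.614 kWh
ceiling fan: 67.12 W × 4.9 h × 31 d = 10,196 Wh = 10.2 kWh
electric oven: 3493 W × 12 h × 31 d = 1,299,396 Wh = 1,299 kWh
LED light strip: 12.3 W × 10.8 h × 31 d = 4,118 Wh = 4.118 kWh
Total energy = 8.614 + 10.2 + 1,299 + 4.118 = 1,322 kWh
Cost = 1,322 kWh × €0.370 = €489.26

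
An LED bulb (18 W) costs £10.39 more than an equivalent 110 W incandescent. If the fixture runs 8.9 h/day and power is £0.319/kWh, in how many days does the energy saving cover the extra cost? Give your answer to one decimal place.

39.8 days

Power saved = 110 − 18 = 92 W
Daily energy saved = 92 W × 8.9 h = 818.8 Wh = 0.8188 kWh
Daily savings = 0.8188 × £0.319 = £0.2612
Payback = £10.39 / £0.2612 per day = 39.78 days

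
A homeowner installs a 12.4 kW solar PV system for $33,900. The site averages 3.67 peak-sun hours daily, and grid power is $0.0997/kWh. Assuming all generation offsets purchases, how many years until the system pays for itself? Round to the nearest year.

20 years

Daily generation = 12.4 kW × 3.67 h = 45.51 kWh
Annual generation = 45.51 × 365 = 16610 kWh
Annual savings = 16610 × $0.0997 = $1,656.06
Payback = $33,900 / $1,656.06 = 20.5 years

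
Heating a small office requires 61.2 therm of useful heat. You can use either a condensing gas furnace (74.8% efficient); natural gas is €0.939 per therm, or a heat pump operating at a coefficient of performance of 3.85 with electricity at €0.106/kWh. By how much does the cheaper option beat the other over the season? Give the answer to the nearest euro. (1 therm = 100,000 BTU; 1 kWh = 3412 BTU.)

€27

Heat load = 61.2 therm × 100,000 = 6,120,000 BTU
Gas: input = 6,120,000 / 0.748 = 8,181,818 BTU = 81.82 therm → 81.82 × €0.939 = €76.83
Heat pump: 6,120,000 BTU / 3412 = 1,794 kWh heat; / 3.85 = 465.9 kWh in → × €0.106 = €49.38
Difference = |€76.83 − €49.38| = €27.44 ≈ €27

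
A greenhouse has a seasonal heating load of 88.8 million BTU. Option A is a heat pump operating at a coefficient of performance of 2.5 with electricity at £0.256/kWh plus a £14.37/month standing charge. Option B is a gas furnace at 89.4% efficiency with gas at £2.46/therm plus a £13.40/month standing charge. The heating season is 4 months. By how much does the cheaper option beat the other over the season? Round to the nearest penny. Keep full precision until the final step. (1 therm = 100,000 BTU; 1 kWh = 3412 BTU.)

Heat load = 88.8 × 10⁶ BTU = 88,800,000 BTU
Gas: input = 88,800,000 / 0.894 = 99,328,859 BTU = 993.3 therm → 993.3 × £2.46 = £2,443.49; + 4 × £13.40 standing = £2,497.09
Heat pump: 88,800,000 BTU / 3412 = 26,030 kWh heat; / 2.5 = 10,410 kWh in → × £0.256 = £2,665.04; + 4 × £14.37 standing = £2,722.52
Difference = |£2,497.09 − £2,722.52| = £225.43

£225.43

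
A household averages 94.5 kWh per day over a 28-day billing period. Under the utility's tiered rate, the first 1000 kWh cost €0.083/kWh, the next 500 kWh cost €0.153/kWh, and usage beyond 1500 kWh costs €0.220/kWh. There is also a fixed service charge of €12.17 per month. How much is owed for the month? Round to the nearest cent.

€423.79

Usage = 94.5 kWh/day × 28 days = 2646 kWh
First 1000 kWh × €0.083 = €83.00
Next 500 kWh × €0.153 = €76.50
Remaining 1146 kWh × €0.220 = €252.12
Energy charge = €411.62; + service €12.17 = €423.79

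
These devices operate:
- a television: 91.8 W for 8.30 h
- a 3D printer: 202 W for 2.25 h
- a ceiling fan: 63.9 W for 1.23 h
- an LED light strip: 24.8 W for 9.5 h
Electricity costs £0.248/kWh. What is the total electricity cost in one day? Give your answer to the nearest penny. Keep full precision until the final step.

£0.38

television: 91.8 W × 8.30 h = 762 Wh = 0.7619 kWh
3D printer: 202 W × 2.25 h = 454 Wh = 0.4545 kWh
ceiling fan: 63.9 W × 1.23 h = 79 Wh = 0.0786 kWh
LED light strip: 24.8 W × 9.5 h = 236 Wh = 0.2356 kWh
Total energy = 0.7619 + 0.4545 + 0.0786 + 0.2356 = 1.531 kWh
Cost = 1.531 kWh × £0.248 = £0.38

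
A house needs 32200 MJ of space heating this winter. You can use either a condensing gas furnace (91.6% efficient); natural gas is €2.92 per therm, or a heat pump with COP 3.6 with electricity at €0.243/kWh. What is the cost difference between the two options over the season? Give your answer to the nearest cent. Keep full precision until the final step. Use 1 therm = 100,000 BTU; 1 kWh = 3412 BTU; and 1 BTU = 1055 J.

Heat load = 32200 MJ = 32,200,000,000 J / 1055 = 30,521,327 BTU
Gas: input = 30,521,327 / 0.916 = 33,320,226 BTU = 333.2 therm → 333.2 × €2.92 = €972.95
Heat pump: 30,521,327 BTU / 3412 = 8,945 kWh heat; / 3.6 = 2,485 kWh in → × €0.243 = €603.81
Difference = |€972.95 − €603.81| = €369.14

€369.14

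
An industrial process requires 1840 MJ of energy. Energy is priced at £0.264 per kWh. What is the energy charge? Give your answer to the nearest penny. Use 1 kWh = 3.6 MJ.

1840 MJ × (0.27778 kWh/MJ) = 511.1 kWh
Cost = 511.1 kWh × £0.264/kWh = £134.93

£134.93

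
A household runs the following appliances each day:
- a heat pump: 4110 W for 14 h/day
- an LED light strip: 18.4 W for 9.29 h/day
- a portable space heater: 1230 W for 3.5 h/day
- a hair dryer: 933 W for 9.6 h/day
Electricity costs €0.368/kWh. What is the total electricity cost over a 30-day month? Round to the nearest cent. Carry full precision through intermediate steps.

€783.54

heat pump: 4110 W × 14 h × 30 d = 1,726,200 Wh = 1,726 kWh
LED light strip: 18.4 W × 9.29 h × 30 d = 5,128 Wh = 5.128 kWh
portable space heater: 1230 W × 3.5 h × 30 d = 129,150 Wh = 129.2 kWh
hair dryer: 933 W × 9.6 h × 30 d = 268,704 Wh = 268.7 kWh
Total energy = 1,726 + 5.128 + 129.2 + 268.7 = 2,129 kWh
Cost = 2,129 kWh × €0.368 = €783.54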